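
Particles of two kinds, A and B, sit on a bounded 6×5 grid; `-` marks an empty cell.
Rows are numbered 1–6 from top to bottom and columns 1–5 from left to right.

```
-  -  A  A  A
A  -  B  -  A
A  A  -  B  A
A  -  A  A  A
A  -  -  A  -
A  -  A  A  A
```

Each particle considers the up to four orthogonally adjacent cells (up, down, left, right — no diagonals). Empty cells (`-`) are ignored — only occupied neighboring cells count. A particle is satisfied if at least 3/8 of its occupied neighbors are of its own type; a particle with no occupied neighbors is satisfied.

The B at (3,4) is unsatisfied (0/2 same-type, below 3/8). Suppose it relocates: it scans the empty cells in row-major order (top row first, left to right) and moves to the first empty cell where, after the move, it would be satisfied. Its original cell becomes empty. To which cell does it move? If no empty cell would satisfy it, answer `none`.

none

Vacating (3,4). Empty cells in order:
  (1,1): 0/1 same-type → still unsatisfied.
  (1,2): 0/1 same-type → still unsatisfied.
  (2,2): 1/3 same-type → still unsatisfied.
  (2,4): 1/3 same-type → still unsatisfied.
  (3,3): 1/3 same-type → still unsatisfied.
  (4,2): 0/3 same-type → still unsatisfied.
  (5,2): 0/1 same-type → still unsatisfied.
  (5,3): 0/3 same-type → still unsatisfied.
  (5,5): 0/3 same-type → still unsatisfied.
  (6,2): 0/2 same-type → still unsatisfied.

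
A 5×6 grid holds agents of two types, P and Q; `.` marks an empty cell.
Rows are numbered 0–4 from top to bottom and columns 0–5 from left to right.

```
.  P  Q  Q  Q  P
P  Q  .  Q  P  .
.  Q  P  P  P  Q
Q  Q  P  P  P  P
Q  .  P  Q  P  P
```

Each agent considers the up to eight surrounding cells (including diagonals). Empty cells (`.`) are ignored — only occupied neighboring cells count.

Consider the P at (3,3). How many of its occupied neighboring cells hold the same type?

7

Occupied neighbors of (3,3): (2,2)=P, (2,3)=P, (2,4)=P, (3,2)=P, (3,4)=P, (4,2)=P, (4,3)=Q, (4,4)=P.
Same type (P): 7 of 8.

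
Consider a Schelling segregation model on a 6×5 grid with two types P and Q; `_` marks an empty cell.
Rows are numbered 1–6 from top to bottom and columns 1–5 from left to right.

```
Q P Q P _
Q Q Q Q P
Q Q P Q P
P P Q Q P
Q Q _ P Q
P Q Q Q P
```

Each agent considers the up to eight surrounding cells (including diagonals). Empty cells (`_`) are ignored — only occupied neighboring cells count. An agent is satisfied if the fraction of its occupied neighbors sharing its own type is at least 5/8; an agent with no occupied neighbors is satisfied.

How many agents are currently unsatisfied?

(1,1)Q 2/3 satisfied
(1,2)P 0/5 not
(1,3)Q 3/5 not
(1,4)P 1/4 not
(2,1)Q 4/5 satisfied
(2,2)Q 6/8 satisfied
(2,3)Q 5/8 satisfied
(2,4)Q 3/7 not
(2,5)P 2/4 not
(3,1)Q 3/5 not
(3,2)Q 5/8 satisfied
(3,3)P 1/8 not
(3,4)Q 4/8 not
(3,5)P 2/5 not
(4,1)P 1/5 not
(4,2)P 2/7 not
(4,3)Q 4/7 not
(4,4)Q 3/7 not
(4,5)P 2/5 not
(5,1)Q 2/5 not
(5,2)Q 4/7 not
(5,4)P 2/7 not
(5,5)Q 2/5 not
(6,1)P 0/3 not
(6,2)Q 3/4 satisfied
(6,3)Q 3/4 satisfied
(6,4)Q 2/4 not
(6,5)P 1/3 not
Unsatisfied: (1,2), (1,3), (1,4), (2,4), (2,5), (3,1), (3,3), (3,4), (3,5), (4,1), (4,2), (4,3), (4,4), (4,5), (5,1), (5,2), (5,4), (5,5), (6,1), (6,4), (6,5) — 21 in total.

21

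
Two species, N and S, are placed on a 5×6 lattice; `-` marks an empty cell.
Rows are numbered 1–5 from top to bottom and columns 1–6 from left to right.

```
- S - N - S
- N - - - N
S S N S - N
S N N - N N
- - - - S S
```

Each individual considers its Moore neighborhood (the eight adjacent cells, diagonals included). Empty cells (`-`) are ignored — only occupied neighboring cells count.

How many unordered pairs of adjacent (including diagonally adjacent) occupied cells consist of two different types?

16

Scan each occupied cell's neighbors to the right and below (and the two forward diagonals) so each pair is counted once.
Row 1: S(1,2)–N(2,2)≠ S(1,6)–N(2,6)≠  → 2/2 unlike.
Row 2: N(2,2)–S(3,2)≠ N(2,2)–N(3,3)= N(2,2)–S(3,1)≠ N(2,6)–N(3,6)=  → 2/4 unlike.
Row 3: S(3,1)–S(3,2)= S(3,1)–S(4,1)= S(3,1)–N(4,2)≠ S(3,2)–N(3,3)≠ S(3,2)–N(4,2)≠ S(3,2)–N(4,3)≠ S(3,2)–S(4,1)= N(3,3)–S(3,4)≠ N(3,3)–N(4,3)= N(3,3)–N(4,2)= S(3,4)–N(4,5)≠ S(3,4)–N(4,3)≠ N(3,6)–N(4,6)= N(3,6)–N(4,5)=  → 7/14 unlike.
Row 4: S(4,1)–N(4,2)≠ N(4,2)–N(4,3)= N(4,5)–N(4,6)= N(4,5)–S(5,5)≠ N(4,5)–S(5,6)≠ N(4,6)–S(5,6)≠ N(4,6)–S(5,5)≠  → 5/7 unlike.
Row 5: S(5,5)–S(5,6)=  → 0/1 unlike.
Total adjacent occupied pairs: 28; unlike-type pairs: 16.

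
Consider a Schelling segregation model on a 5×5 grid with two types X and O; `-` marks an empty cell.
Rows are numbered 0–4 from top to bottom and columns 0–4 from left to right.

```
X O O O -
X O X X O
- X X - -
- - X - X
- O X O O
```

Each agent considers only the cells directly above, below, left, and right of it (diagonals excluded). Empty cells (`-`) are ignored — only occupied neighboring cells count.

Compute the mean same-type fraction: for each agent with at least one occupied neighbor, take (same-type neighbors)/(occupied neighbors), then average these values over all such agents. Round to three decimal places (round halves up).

Row 0: (0,0)X 1/2 · (0,1)O 2/3 · (0,2)O 2/3 · (0,3)O 1/2
Row 1: (1,0)X 1/2 · (1,1)O 1/4 · (1,2)X 2/4 · (1,3)X 1/3 · (1,4)O 0/1
Row 2: (2,1)X 1/2 · (2,2)X 3/3
Row 3: (3,2)X 2/2 · (3,4)X 0/1
Row 4: (4,1)O 0/1 · (4,2)X 1/3 · (4,3)O 1/2 · (4,4)O 1/2
Sum over 17 agents: 1/2 + 2/3 + 2/3 + 1/2 + 1/2 + 1/4 + 2/4 + 1/3 + 0/1 + 1/2 + 3/3 + 2/2 + 0/1 + 0/1 + 1/3 + 1/2 + 1/2 = 31/4; mean = 31/4 ÷ 17 = 31/68 = 0.455882… → 0.456.

0.456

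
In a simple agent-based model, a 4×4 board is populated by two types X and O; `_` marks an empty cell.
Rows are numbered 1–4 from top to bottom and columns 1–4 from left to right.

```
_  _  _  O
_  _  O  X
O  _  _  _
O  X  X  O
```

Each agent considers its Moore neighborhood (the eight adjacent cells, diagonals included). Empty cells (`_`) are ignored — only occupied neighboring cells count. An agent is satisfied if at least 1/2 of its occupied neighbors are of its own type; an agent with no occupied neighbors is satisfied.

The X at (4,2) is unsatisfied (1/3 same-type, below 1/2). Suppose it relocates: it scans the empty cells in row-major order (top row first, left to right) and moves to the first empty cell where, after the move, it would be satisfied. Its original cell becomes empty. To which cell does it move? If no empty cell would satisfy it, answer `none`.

Vacating (4,2). Empty cells in order:
  (1,1): 0/0 same-type → satisfied — stop here.

(1,1)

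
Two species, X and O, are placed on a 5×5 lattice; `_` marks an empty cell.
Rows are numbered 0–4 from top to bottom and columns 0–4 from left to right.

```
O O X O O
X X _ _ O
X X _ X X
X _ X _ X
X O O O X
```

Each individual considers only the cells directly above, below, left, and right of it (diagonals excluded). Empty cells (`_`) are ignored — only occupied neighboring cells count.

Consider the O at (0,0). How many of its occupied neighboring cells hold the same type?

1

Occupied neighbors of (0,0): (1,0)=X, (0,1)=O.
Same type (O): 1 of 2.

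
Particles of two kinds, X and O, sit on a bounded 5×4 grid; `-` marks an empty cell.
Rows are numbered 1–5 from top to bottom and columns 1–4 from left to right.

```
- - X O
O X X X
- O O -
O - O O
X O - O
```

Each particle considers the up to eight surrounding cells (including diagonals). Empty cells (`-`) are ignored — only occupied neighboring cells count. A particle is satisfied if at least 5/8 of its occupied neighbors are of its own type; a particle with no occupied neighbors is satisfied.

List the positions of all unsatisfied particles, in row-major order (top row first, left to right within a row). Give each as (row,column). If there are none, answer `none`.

Row 1: (1,3)X 3/4 ok · (1,4)O 0/3 unhappy
Row 2: (2,1)O 1/2 unhappy · (2,2)X 2/5 unhappy · (2,3)X 3/6 unhappy · (2,4)X 2/4 unhappy
Row 3: (3,2)O 4/6 ok · (3,3)O 3/6 unhappy
Row 4: (4,1)O 2/3 ok · (4,3)O 5/5 ok · (4,4)O 3/3 ok
Row 5: (5,1)X 0/2 unhappy · (5,2)O 2/3 ok · (5,4)O 2/2 ok

(1,4), (2,1), (2,2), (2,3), (2,4), (3,3), (5,1)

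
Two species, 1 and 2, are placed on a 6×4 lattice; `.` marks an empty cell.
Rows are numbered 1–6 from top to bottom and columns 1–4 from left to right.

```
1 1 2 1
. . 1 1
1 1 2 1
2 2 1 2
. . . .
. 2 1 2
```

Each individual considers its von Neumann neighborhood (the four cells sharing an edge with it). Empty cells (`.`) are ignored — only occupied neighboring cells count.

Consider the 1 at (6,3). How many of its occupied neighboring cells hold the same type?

0

Occupied neighbors of (6,3): (6,2)=2, (6,4)=2.
Same type (1): 0 of 2.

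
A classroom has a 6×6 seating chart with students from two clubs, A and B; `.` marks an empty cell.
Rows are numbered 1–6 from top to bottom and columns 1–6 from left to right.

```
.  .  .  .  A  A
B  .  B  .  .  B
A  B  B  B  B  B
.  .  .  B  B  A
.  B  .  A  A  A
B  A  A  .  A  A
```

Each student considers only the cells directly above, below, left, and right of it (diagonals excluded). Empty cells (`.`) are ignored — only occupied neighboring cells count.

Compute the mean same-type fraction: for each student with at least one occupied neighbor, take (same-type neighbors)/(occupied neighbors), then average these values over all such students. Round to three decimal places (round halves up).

Row 1: (1,5)A 1/1 · (1,6)A 1/2
Row 2: (2,1)B 0/1 · (2,3)B 1/1 · (2,6)B 1/2
Row 3: (3,1)A 0/2 · (3,2)B 1/2 · (3,3)B 3/3 · (3,4)B 3/3 · (3,5)B 3/3 · (3,6)B 2/3
Row 4: (4,4)B 2/3 · (4,5)B 2/4 · (4,6)A 1/3
Row 5: (5,2)B 0/1 · (5,4)A 1/2 · (5,5)A 3/4 · (5,6)A 3/3
Row 6: (6,1)B 0/1 · (6,2)A 1/3 · (6,3)A 1/1 · (6,5)A 2/2 · (6,6)A 2/2
Sum over 23 students: 1/1 + 1/2 + 0/1 + 1/1 + 1/2 + 0/2 + 1/2 + 3/3 + 3/3 + 3/3 + 2/3 + 2/3 + 2/4 + 1/3 + 0/1 + 1/2 + 3/4 + 3/3 + 0/1 + 1/3 + 1/1 + 2/2 + 2/2 = 57/4; mean = 57/4 ÷ 23 = 57/92 = 0.619565… → 0.620.

0.620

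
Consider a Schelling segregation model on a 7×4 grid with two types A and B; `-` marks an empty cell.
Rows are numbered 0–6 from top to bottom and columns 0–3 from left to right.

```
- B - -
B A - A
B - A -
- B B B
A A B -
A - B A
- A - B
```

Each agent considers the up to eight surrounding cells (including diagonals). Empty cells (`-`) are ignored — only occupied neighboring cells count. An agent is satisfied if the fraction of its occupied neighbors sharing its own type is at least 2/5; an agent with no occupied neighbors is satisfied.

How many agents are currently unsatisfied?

(0,1)B 1/2 ✓
(1,0)B 2/3 ✓
(1,1)A 1/4 ✗
(1,3)A 1/1 ✓
(2,0)B 2/3 ✓
(2,2)A 2/5 ✓
(3,1)B 3/6 ✓
(3,2)B 3/5 ✓
(3,3)B 2/3 ✓
(4,0)A 2/3 ✓
(4,1)A 2/6 ✗
(4,2)B 4/6 ✓
(5,0)A 3/3 ✓
(5,2)B 2/5 ✓
(5,3)A 0/3 ✗
(6,1)A 1/2 ✓
(6,3)B 1/2 ✓
Unsatisfied: (1,1), (4,1), (5,3) — 3 in total.

3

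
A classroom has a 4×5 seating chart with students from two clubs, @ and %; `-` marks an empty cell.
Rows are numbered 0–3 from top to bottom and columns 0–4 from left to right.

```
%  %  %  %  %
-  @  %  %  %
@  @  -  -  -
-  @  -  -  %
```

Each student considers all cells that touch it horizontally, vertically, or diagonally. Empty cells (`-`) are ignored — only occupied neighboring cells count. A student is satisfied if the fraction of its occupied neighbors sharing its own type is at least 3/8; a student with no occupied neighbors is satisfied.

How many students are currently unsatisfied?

1

Row 0: (0,0)% 1/2 ✓ · (0,1)% 3/4 ✓ · (0,2)% 4/5 ✓ · (0,3)% 5/5 ✓ · (0,4)% 3/3 ✓
Row 1: (1,1)@ 2/6 ✗ · (1,2)% 4/6 ✓ · (1,3)% 5/5 ✓ · (1,4)% 3/3 ✓
Row 2: (2,0)@ 3/3 ✓ · (2,1)@ 3/4 ✓
Row 3: (3,1)@ 2/2 ✓ · (3,4)% 0/0 ✓
Unsatisfied: (1,1) — 1 in total.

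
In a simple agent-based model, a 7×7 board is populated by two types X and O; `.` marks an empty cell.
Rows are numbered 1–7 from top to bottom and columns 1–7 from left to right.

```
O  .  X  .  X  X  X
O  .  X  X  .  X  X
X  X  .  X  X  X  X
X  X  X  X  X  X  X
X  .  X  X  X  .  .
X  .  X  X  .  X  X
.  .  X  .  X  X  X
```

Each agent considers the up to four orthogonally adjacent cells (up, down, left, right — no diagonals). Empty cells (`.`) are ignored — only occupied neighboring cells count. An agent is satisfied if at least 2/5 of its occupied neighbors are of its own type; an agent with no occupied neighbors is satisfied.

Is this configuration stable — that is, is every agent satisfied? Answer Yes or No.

Row 1: (1,1)O 1/1 ok · (1,3)X 1/1 ok · (1,5)X 1/1 ok · (1,6)X 3/3 ok · (1,7)X 2/2 ok
Row 2: (2,1)O 1/2 ok · (2,3)X 2/2 ok · (2,4)X 2/2 ok · (2,6)X 3/3 ok · (2,7)X 3/3 ok
Row 3: (3,1)X 2/3 ok · (3,2)X 2/2 ok · (3,4)X 3/3 ok · (3,5)X 3/3 ok · (3,6)X 4/4 ok · (3,7)X 3/3 ok
Row 4: (4,1)X 3/3 ok · (4,2)X 3/3 ok · (4,3)X 3/3 ok · (4,4)X 4/4 ok · (4,5)X 4/4 ok · (4,6)X 3/3 ok · (4,7)X 2/2 ok
Row 5: (5,1)X 2/2 ok · (5,3)X 3/3 ok · (5,4)X 4/4 ok · (5,5)X 2/2 ok
Row 6: (6,1)X 1/1 ok · (6,3)X 3/3 ok · (6,4)X 2/2 ok · (6,6)X 2/2 ok · (6,7)X 2/2 ok
Row 7: (7,3)X 1/1 ok · (7,5)X 1/1 ok · (7,6)X 3/3 ok · (7,7)X 2/2 ok
All meet the threshold, so the configuration is stable.

Yes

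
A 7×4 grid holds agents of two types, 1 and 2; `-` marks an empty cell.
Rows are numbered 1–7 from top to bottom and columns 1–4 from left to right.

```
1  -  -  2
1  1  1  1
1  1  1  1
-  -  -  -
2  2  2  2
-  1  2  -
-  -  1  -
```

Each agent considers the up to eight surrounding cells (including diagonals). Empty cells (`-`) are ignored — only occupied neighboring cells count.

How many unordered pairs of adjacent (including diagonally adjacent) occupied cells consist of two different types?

Scan each occupied cell's neighbors to the right and below (and the two forward diagonals) so each pair is counted once.
From row 1: 2 unlike of 4 pairs (running 2/4).
From row 2: 0 unlike of 13 pairs (running 2/17).
From row 3: 0 unlike of 3 pairs (running 2/20).
From row 5: 3 unlike of 9 pairs (running 5/29).
From row 6: 2 unlike of 3 pairs (running 7/32).
Total adjacent occupied pairs: 32; unlike-type pairs: 7.

7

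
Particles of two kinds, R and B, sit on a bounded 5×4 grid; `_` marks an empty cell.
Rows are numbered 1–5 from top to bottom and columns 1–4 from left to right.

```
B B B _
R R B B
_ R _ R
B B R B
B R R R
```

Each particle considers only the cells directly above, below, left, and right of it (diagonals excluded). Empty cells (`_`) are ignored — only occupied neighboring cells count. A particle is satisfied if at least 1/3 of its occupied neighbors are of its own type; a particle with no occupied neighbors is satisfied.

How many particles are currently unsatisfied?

Row 1: (1,1)B 1/2 satisfied · (1,2)B 2/3 satisfied · (1,3)B 2/2 satisfied
Row 2: (2,1)R 1/2 satisfied · (2,2)R 2/4 satisfied · (2,3)B 2/3 satisfied · (2,4)B 1/2 satisfied
Row 3: (3,2)R 1/2 satisfied · (3,4)R 0/2 not
Row 4: (4,1)B 2/2 satisfied · (4,2)B 1/4 not · (4,3)R 1/3 satisfied · (4,4)B 0/3 not
Row 5: (5,1)B 1/2 satisfied · (5,2)R 1/3 satisfied · (5,3)R 3/3 satisfied · (5,4)R 1/2 satisfied
Unsatisfied: (3,4), (4,2), (4,4) — 3 in total.

3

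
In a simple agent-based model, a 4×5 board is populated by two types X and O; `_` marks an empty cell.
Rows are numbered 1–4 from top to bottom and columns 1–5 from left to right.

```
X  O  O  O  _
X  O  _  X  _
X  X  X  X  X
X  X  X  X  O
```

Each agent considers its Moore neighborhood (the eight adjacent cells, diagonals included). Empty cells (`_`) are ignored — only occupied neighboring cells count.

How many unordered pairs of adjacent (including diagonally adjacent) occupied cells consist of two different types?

Scan each occupied cell's neighbors to the right and below (and the two forward diagonals) so each pair is counted once.
From row 1: 5 unlike of 10 pairs (running 5/10).
From row 2: 4 unlike of 9 pairs (running 9/19).
From row 3: 2 unlike of 17 pairs (running 11/36).
From row 4: 1 unlike of 4 pairs (running 12/40).
Total adjacent occupied pairs: 40; unlike-type pairs: 12.

12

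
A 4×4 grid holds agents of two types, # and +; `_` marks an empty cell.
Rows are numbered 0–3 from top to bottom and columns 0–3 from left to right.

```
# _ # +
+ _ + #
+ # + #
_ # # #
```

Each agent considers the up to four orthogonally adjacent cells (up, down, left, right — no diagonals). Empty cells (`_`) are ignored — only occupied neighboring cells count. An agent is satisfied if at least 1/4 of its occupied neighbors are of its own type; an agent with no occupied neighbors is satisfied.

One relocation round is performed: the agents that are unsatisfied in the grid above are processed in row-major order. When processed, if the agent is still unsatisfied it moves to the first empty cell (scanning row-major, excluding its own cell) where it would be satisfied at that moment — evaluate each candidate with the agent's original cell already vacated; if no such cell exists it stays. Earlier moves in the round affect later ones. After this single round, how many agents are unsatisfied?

0

Initially unsatisfied (in order): (0,0), (0,2), (0,3).
  (0,0) → (0,1).
  (0,2): now satisfied by earlier moves; stays.
  (0,3) → (0,0).
Resulting grid:
+ # # _
+ _ + #
+ # + #
_ # # #
All satisfied now.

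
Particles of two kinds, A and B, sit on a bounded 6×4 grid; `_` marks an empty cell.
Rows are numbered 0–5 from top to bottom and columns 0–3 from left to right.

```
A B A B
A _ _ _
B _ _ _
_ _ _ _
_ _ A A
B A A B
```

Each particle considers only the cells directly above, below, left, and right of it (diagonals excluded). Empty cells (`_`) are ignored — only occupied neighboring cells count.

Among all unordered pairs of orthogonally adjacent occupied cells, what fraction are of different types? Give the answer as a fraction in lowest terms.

7/11

Scan each occupied cell's neighbors to the right and below so each pair is counted once.
From row 0: 3 unlike of 4 pairs (running 3/4).
From row 1: 1 unlike of 1 pairs (running 4/5).
From row 4: 1 unlike of 3 pairs (running 5/8).
From row 5: 2 unlike of 3 pairs (running 7/11).
Total adjacent occupied pairs: 11; unlike-type pairs: 7.
7/11 is already in lowest terms.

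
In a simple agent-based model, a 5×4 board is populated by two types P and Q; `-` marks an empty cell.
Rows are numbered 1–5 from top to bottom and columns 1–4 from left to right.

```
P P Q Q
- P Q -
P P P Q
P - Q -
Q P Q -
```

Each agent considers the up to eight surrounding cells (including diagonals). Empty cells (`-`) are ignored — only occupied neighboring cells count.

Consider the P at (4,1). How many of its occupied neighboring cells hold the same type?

Occupied neighbors of (4,1): (3,1)=P, (3,2)=P, (5,1)=Q, (5,2)=P.
Same type (P): 3 of 4.

3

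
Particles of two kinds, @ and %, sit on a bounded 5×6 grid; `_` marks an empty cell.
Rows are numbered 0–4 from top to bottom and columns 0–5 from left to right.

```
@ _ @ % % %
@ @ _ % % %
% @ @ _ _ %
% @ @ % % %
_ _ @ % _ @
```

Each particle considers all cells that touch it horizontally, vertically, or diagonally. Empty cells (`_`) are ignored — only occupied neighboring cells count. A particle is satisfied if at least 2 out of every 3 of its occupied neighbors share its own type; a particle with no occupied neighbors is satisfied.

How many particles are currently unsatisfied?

8

(0,0)@ 2/2 ok
(0,2)@ 1/3 unhappy
(0,3)% 3/4 ok
(0,4)% 5/5 ok
(0,5)% 3/3 ok
(1,0)@ 3/4 ok
(1,1)@ 5/6 ok
(1,3)% 3/5 unhappy
(1,4)% 6/6 ok
(1,5)% 4/4 ok
(2,0)% 1/5 unhappy
(2,1)@ 5/7 ok
(2,2)@ 4/6 ok
(2,5)% 4/4 ok
(3,0)% 1/3 unhappy
(3,1)@ 4/6 ok
(3,2)@ 4/6 ok
(3,3)% 2/5 unhappy
(3,4)% 4/5 ok
(3,5)% 2/3 ok
(4,2)@ 2/4 unhappy
(4,3)% 2/4 unhappy
(4,5)@ 0/2 unhappy
Unsatisfied: (0,2), (1,3), (2,0), (3,0), (3,3), (4,2), (4,3), (4,5) — 8 in total.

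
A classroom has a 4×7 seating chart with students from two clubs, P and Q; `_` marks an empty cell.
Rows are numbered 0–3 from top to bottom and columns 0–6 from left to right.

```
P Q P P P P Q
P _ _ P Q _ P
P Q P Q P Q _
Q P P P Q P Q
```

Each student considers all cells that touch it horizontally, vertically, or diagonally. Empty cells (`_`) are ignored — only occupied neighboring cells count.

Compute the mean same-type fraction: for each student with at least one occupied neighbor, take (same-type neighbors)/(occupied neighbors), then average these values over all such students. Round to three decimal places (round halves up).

0.451

(0,0)P 1/2
(0,1)Q 0/3
(0,2)P 2/3
(0,3)P 3/4
(0,4)P 3/4
(0,5)P 2/4
(0,6)Q 0/2
(1,0)P 2/4
(1,3)P 5/7
(1,4)Q 2/7
(1,6)P 1/3
(2,0)P 2/4
(2,1)Q 1/6
(2,2)P 4/6
(2,3)Q 2/7
(2,4)P 3/7
(2,5)Q 3/6
(3,0)Q 1/3
(3,1)P 3/5
(3,2)P 3/5
(3,3)P 3/5
(3,4)Q 2/5
(3,5)P 1/4
(3,6)Q 1/2
Sum over 24 students: 1/2 + 0/3 + 2/3 + 3/4 + 3/4 + 2/4 + 0/2 + 2/4 + 5/7 + 2/7 + 1/3 + 2/4 + 1/6 + 4/6 + 2/7 + 3/7 + 3/6 + 1/3 + 3/5 + 3/5 + 3/5 + 2/5 + 1/4 + 1/2 = 4549/420; mean = 4549/420 ÷ 24 = 4549/10080 = 0.451289… → 0.451.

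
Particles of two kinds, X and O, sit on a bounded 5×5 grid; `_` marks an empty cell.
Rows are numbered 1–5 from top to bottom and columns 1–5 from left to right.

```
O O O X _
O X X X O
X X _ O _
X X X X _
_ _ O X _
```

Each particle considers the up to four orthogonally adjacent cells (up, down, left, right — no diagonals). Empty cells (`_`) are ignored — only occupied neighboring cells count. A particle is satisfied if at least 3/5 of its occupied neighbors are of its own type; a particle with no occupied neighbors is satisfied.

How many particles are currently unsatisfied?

(1,1)O 2/2 ok
(1,2)O 2/3 ok
(1,3)O 1/3 unhappy
(1,4)X 1/2 unhappy
(2,1)O 1/3 unhappy
(2,2)X 2/4 unhappy
(2,3)X 2/3 ok
(2,4)X 2/4 unhappy
(2,5)O 0/1 unhappy
(3,1)X 2/3 ok
(3,2)X 3/3 ok
(3,4)O 0/2 unhappy
(4,1)X 2/2 ok
(4,2)X 3/3 ok
(4,3)X 2/3 ok
(4,4)X 2/3 ok
(5,3)O 0/2 unhappy
(5,4)X 1/2 unhappy
Unsatisfied: (1,3), (1,4), (2,1), (2,2), (2,4), (2,5), (3,4), (5,3), (5,4) — 9 in total.

9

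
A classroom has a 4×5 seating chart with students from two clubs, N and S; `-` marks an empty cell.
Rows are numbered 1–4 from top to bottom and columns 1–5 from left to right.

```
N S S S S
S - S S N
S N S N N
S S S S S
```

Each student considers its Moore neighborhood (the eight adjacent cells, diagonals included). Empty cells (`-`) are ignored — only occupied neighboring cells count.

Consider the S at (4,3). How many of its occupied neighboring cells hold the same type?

3

Occupied neighbors of (4,3): (3,2)=N, (3,3)=S, (3,4)=N, (4,2)=S, (4,4)=S.
Same type (S): 3 of 5.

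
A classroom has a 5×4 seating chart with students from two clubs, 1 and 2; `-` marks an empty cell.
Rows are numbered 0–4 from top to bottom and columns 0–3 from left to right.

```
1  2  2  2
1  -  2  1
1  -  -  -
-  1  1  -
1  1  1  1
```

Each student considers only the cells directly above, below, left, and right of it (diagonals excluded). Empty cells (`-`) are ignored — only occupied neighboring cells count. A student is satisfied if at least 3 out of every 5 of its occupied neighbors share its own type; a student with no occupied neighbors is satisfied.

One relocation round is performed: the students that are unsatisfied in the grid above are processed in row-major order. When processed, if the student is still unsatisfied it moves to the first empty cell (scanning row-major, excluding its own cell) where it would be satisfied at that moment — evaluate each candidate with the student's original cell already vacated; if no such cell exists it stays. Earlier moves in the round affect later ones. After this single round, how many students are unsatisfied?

1

Initially unsatisfied (in order): (0,0), (0,1), (0,3), (1,2), (1,3).
  (0,0) → (2,1).
  (0,1): now satisfied by earlier moves; stays.
  (0,3): no empty cell satisfies it; stays.
  (1,2): no empty cell satisfies it; stays.
  (1,3) → (2,2).
Resulting grid:
- 2 2 2
1 - 2 -
1 1 1 -
- 1 1 -
1 1 1 1
Unsatisfied now: (1,2).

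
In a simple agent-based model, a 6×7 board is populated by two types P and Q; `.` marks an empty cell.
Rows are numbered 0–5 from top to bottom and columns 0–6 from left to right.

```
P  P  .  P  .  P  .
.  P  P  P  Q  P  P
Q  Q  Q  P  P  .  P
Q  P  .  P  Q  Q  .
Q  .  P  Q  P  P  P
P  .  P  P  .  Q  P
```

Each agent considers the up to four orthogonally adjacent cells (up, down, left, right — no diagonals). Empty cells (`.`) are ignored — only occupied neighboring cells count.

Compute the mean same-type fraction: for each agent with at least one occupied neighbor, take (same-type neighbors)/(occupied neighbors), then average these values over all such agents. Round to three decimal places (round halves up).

Row 0: (0,0)P 1/1 · (0,1)P 2/2 · (0,3)P 1/1 · (0,5)P 1/1
Row 1: (1,1)P 2/3 · (1,2)P 2/3 · (1,3)P 3/4 · (1,4)Q 0/3 · (1,5)P 2/3 · (1,6)P 2/2
Row 2: (2,0)Q 2/2 · (2,1)Q 2/4 · (2,2)Q 1/3 · (2,3)P 3/4 · (2,4)P 1/3 · (2,6)P 1/1
Row 3: (3,0)Q 2/3 · (3,1)P 0/2 · (3,3)P 1/3 · (3,4)Q 1/4 · (3,5)Q 1/2
Row 4: (4,0)Q 1/2 · (4,2)P 1/2 · (4,3)Q 0/4 · (4,4)P 1/3 · (4,5)P 2/4 · (4,6)P 2/2
Row 5: (5,0)P 0/1 · (5,2)P 2/2 · (5,3)P 1/2 · (5,5)Q 0/2 · (5,6)P 1/2
Sum over 32 agents: 1/1 + 2/2 + 1/1 + 1/1 + 2/3 + 2/3 + 3/4 + 0/3 + 2/3 + 2/2 + 2/2 + 2/4 + 1/3 + 3/4 + 1/3 + 1/1 + 2/3 + 0/2 + 1/3 + 1/4 + 1/2 + 1/2 + 1/2 + 0/4 + 1/3 + 2/4 + 2/2 + 0/1 + 2/2 + 1/2 + 0/2 + 1/2 = 73/4; mean = 73/4 ÷ 32 = 73/128 = 0.570312… → 0.570.

0.570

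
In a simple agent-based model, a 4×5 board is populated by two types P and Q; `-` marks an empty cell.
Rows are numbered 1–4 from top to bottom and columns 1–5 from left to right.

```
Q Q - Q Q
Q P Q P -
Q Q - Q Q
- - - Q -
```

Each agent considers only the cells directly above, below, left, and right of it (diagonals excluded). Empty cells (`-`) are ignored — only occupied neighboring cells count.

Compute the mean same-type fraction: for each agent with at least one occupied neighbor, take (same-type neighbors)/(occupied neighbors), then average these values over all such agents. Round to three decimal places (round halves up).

Row 1: (1,1)Q 2/2 · (1,2)Q 1/2 · (1,4)Q 1/2 · (1,5)Q 1/1
Row 2: (2,1)Q 2/3 · (2,2)P 0/4 · (2,3)Q 0/2 · (2,4)P 0/3
Row 3: (3,1)Q 2/2 · (3,2)Q 1/2 · (3,4)Q 2/3 · (3,5)Q 1/1
Row 4: (4,4)Q 1/1
Sum over 13 agents: 2/2 + 1/2 + 1/2 + 1/1 + 2/3 + 0/4 + 0/2 + 0/3 + 2/2 + 1/2 + 2/3 + 1/1 + 1/1 = 47/6; mean = 47/6 ÷ 13 = 47/78 = 0.602564… → 0.603.

0.603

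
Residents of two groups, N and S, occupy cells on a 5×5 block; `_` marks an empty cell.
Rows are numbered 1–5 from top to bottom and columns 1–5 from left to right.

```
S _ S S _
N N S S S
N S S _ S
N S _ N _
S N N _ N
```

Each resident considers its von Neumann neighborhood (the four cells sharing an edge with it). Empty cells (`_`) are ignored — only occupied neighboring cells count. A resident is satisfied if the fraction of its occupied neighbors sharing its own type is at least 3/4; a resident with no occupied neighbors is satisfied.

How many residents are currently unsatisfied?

(1,1)S 0/1 unhappy
(1,3)S 2/2 ok
(1,4)S 2/2 ok
(2,1)N 2/3 unhappy
(2,2)N 1/3 unhappy
(2,3)S 3/4 ok
(2,4)S 3/3 ok
(2,5)S 2/2 ok
(3,1)N 2/3 unhappy
(3,2)S 2/4 unhappy
(3,3)S 2/2 ok
(3,5)S 1/1 ok
(4,1)N 1/3 unhappy
(4,2)S 1/3 unhappy
(4,4)N 0/0 ok
(5,1)S 0/2 unhappy
(5,2)N 1/3 unhappy
(5,3)N 1/1 ok
(5,5)N 0/0 ok
Unsatisfied: (1,1), (2,1), (2,2), (3,1), (3,2), (4,1), (4,2), (5,1), (5,2) — 9 in total.

9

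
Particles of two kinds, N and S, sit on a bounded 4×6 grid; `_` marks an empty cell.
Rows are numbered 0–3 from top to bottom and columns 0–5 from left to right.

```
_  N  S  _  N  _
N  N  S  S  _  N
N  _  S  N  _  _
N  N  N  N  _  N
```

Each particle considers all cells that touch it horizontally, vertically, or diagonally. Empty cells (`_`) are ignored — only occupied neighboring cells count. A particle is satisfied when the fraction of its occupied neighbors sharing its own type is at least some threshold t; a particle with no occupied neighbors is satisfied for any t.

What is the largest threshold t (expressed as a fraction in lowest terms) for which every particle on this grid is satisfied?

2/7

(0,1)N 2/4
(0,2)S 2/4
(0,4)N 1/2
(1,0)N 3/3
(1,1)N 3/6
(1,2)S 3/6
(1,3)S 3/5
(1,5)N 1/1
(2,0)N 4/4
(2,2)S 2/7
(2,3)N 2/5
(3,0)N 2/2
(3,1)N 3/4
(3,2)N 3/4
(3,3)N 2/3
(3,5)N — no occupied neighbors
The smallest same-type fraction is 2/7 at (2,2), which reduces to 2/7. Any threshold above that leaves this particle unsatisfied.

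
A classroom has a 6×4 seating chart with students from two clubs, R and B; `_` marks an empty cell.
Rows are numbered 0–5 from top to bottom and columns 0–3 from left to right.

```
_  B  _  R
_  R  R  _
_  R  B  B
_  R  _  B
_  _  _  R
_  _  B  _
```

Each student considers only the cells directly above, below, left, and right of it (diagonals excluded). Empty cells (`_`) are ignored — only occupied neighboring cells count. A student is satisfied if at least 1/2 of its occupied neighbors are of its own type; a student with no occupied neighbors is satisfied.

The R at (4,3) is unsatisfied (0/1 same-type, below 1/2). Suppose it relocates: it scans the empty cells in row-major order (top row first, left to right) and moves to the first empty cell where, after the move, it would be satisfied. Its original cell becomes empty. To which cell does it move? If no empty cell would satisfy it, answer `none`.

Vacating (4,3). Empty cells in order:
  (0,0): 0/1 same-type → still unsatisfied.
  (0,2): 2/3 same-type → satisfied — stop here.

(0,2)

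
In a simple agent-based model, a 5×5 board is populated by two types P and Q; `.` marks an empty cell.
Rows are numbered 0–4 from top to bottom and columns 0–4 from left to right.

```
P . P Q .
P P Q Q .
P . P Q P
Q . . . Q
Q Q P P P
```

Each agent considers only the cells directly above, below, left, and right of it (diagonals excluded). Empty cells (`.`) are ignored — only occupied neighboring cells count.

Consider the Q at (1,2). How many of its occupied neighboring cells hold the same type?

Occupied neighbors of (1,2): (0,2)=P, (2,2)=P, (1,1)=P, (1,3)=Q.
Same type (Q): 1 of 4.

1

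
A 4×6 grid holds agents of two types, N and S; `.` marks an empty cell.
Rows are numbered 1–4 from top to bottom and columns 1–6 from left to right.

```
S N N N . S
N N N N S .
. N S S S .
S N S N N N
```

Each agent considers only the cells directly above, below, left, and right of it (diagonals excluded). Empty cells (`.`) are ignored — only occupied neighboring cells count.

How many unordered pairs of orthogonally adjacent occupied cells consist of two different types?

Scan each occupied cell's neighbors to the right and below so each pair is counted once.
Row 1: S(1,1)–N(1,2)≠ S(1,1)–N(2,1)≠ N(1,2)–N(1,3)= N(1,2)–N(2,2)= N(1,3)–N(1,4)= N(1,3)–N(2,3)= N(1,4)–N(2,4)=  → 2/7 unlike.
Row 2: N(2,1)–N(2,2)= N(2,2)–N(2,3)= N(2,2)–N(3,2)= N(2,3)–N(2,4)= N(2,3)–S(3,3)≠ N(2,4)–S(2,5)≠ N(2,4)–S(3,4)≠ S(2,5)–S(3,5)=  → 3/8 unlike.
Row 3: N(3,2)–S(3,3)≠ N(3,2)–N(4,2)= S(3,3)–S(3,4)= S(3,3)–S(4,3)= S(3,4)–S(3,5)= S(3,4)–N(4,4)≠ S(3,5)–N(4,5)≠  → 3/7 unlike.
Row 4: S(4,1)–N(4,2)≠ N(4,2)–S(4,3)≠ S(4,3)–N(4,4)≠ N(4,4)–N(4,5)= N(4,5)–N(4,6)=  → 3/5 unlike.
Total adjacent occupied pairs: 27; unlike-type pairs: 11.

11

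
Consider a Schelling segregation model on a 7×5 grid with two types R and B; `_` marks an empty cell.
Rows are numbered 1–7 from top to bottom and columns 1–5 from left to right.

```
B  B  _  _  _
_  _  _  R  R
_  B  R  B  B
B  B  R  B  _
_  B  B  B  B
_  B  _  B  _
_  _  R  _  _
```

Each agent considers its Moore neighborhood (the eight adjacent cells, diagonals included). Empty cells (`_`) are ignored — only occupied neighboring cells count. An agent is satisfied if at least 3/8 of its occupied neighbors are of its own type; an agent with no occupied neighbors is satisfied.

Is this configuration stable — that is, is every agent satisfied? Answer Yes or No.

(1,1)B 1/1 ok
(1,2)B 1/1 ok
(2,4)R 2/4 ok
(2,5)R 1/3 unhappy
(3,2)B 2/4 ok
(3,3)R 2/6 unhappy
(3,4)B 2/6 unhappy
(3,5)B 2/4 ok
(4,1)B 3/3 ok
(4,2)B 4/6 ok
(4,3)R 1/8 unhappy
(4,4)B 5/7 ok
(5,2)B 4/5 ok
(5,3)B 6/7 ok
(5,4)B 4/5 ok
(5,5)B 3/3 ok
(6,2)B 2/3 ok
(6,4)B 3/4 ok
(7,3)R 0/2 unhappy
For instance (2,5) has only 1/3 same-type neighbors, below 3/8.

No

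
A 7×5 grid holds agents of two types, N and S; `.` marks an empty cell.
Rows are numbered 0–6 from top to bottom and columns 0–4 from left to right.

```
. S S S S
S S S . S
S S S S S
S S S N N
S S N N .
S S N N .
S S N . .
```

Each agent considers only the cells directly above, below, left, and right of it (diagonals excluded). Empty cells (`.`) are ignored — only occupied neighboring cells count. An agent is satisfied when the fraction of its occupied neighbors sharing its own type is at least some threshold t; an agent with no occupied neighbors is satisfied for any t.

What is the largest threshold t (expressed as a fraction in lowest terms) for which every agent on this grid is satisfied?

1/2

Row 0: (0,1)S 2/2 · (0,2)S 3/3 · (0,3)S 2/2 · (0,4)S 2/2
Row 1: (1,0)S 2/2 · (1,1)S 4/4 · (1,2)S 3/3 · (1,4)S 2/2
Row 2: (2,0)S 3/3 · (2,1)S 4/4 · (2,2)S 4/4 · (2,3)S 2/3 · (2,4)S 2/3
Row 3: (3,0)S 3/3 · (3,1)S 4/4 · (3,2)S 2/4 · (3,3)N 2/4 · (3,4)N 1/2
Row 4: (4,0)S 3/3 · (4,1)S 3/4 · (4,2)N 2/4 · (4,3)N 3/3
Row 5: (5,0)S 3/3 · (5,1)S 3/4 · (5,2)N 3/4 · (5,3)N 2/2
Row 6: (6,0)S 2/2 · (6,1)S 2/3 · (6,2)N 1/2
The smallest same-type fraction is 2/4 at (3,2), which reduces to 1/2. Any threshold above that leaves this agent unsatisfied.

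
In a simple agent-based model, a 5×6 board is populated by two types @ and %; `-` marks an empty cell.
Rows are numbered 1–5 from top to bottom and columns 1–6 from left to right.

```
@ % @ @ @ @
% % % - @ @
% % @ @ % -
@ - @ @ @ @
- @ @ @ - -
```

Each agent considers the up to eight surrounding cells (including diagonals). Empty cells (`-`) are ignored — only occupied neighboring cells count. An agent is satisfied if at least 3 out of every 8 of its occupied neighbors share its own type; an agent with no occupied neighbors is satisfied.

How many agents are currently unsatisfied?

4

(1,1)@ 0/3 unhappy
(1,2)% 3/5 ok
(1,3)@ 1/4 unhappy
(1,4)@ 3/4 ok
(1,5)@ 4/4 ok
(1,6)@ 3/3 ok
(2,1)% 4/5 ok
(2,2)% 5/8 ok
(2,3)% 3/7 ok
(2,5)@ 5/6 ok
(2,6)@ 3/4 ok
(3,1)% 3/4 ok
(3,2)% 4/7 ok
(3,3)@ 3/6 ok
(3,4)@ 5/7 ok
(3,5)% 0/6 unhappy
(4,1)@ 1/3 unhappy
(4,3)@ 6/7 ok
(4,4)@ 6/7 ok
(4,5)@ 4/5 ok
(4,6)@ 1/2 ok
(5,2)@ 3/3 ok
(5,3)@ 4/4 ok
(5,4)@ 4/4 ok
Unsatisfied: (1,1), (1,3), (3,5), (4,1) — 4 in total.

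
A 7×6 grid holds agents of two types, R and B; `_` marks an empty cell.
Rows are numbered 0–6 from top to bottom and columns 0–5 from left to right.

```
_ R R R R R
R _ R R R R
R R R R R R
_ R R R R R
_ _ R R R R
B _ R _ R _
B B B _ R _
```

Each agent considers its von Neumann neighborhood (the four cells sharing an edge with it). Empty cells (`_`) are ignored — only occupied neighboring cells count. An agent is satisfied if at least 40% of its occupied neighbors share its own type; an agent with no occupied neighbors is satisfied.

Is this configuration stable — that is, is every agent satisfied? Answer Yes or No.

(0,1)R 1/1 satisfied
(0,2)R 3/3 satisfied
(0,3)R 3/3 satisfied
(0,4)R 3/3 satisfied
(0,5)R 2/2 satisfied
(1,0)R 1/1 satisfied
(1,2)R 3/3 satisfied
(1,3)R 4/4 satisfied
(1,4)R 4/4 satisfied
(1,5)R 3/3 satisfied
(2,0)R 2/2 satisfied
(2,1)R 3/3 satisfied
(2,2)R 4/4 satisfied
(2,3)R 4/4 satisfied
(2,4)R 4/4 satisfied
(2,5)R 3/3 satisfied
(3,1)R 2/2 satisfied
(3,2)R 4/4 satisfied
(3,3)R 4/4 satisfied
(3,4)R 4/4 satisfied
(3,5)R 3/3 satisfied
(4,2)R 3/3 satisfied
(4,3)R 3/3 satisfied
(4,4)R 4/4 satisfied
(4,5)R 2/2 satisfied
(5,0)B 1/1 satisfied
(5,2)R 1/2 satisfied
(5,4)R 2/2 satisfied
(6,0)B 2/2 satisfied
(6,1)B 2/2 satisfied
(6,2)B 1/2 satisfied
(6,4)R 1/1 satisfied
All meet the threshold, so the configuration is stable.

Yes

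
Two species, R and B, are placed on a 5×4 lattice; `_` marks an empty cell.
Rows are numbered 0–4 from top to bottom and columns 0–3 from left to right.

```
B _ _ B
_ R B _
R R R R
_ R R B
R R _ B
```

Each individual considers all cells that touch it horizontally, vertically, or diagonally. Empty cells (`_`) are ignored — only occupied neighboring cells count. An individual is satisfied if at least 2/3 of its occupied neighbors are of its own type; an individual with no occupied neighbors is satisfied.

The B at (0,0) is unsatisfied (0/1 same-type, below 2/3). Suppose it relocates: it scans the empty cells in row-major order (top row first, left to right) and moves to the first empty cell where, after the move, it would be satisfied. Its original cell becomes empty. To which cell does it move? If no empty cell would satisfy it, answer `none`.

(0,2)

Vacating (0,0). Empty cells in order:
  (0,1): 1/2 same-type → still unsatisfied.
  (0,2): 2/3 same-type → satisfied — stop here.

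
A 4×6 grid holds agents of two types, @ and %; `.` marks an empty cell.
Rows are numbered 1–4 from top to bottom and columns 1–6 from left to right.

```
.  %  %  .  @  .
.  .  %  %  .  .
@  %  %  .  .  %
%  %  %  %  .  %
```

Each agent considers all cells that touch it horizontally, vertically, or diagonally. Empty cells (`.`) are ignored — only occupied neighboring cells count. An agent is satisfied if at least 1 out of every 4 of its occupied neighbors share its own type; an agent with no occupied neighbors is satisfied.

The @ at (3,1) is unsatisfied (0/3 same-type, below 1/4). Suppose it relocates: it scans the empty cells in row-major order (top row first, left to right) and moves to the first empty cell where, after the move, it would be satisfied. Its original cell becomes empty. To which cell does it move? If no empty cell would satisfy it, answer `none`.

(1,4)

Vacating (3,1). Empty cells in order:
  (1,1): 0/1 same-type → still unsatisfied.
  (1,4): 1/4 same-type → satisfied — stop here.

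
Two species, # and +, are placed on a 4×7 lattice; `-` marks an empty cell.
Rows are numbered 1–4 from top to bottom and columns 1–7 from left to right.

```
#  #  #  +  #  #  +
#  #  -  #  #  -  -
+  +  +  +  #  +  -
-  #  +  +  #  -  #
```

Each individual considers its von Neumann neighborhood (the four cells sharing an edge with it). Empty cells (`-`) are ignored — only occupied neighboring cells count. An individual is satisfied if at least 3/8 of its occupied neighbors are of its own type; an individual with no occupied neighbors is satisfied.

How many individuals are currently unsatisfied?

5

(1,1)# 2/2 satisfied
(1,2)# 3/3 satisfied
(1,3)# 1/2 satisfied
(1,4)+ 0/3 not
(1,5)# 2/3 satisfied
(1,6)# 1/2 satisfied
(1,7)+ 0/1 not
(2,1)# 2/3 satisfied
(2,2)# 2/3 satisfied
(2,4)# 1/3 not
(2,5)# 3/3 satisfied
(3,1)+ 1/2 satisfied
(3,2)+ 2/4 satisfied
(3,3)+ 3/3 satisfied
(3,4)+ 2/4 satisfied
(3,5)# 2/4 satisfied
(3,6)+ 0/1 not
(4,2)# 0/2 not
(4,3)+ 2/3 satisfied
(4,4)+ 2/3 satisfied
(4,5)# 1/2 satisfied
(4,7)# 0/0 satisfied
Unsatisfied: (1,4), (1,7), (2,4), (3,6), (4,2) — 5 in total.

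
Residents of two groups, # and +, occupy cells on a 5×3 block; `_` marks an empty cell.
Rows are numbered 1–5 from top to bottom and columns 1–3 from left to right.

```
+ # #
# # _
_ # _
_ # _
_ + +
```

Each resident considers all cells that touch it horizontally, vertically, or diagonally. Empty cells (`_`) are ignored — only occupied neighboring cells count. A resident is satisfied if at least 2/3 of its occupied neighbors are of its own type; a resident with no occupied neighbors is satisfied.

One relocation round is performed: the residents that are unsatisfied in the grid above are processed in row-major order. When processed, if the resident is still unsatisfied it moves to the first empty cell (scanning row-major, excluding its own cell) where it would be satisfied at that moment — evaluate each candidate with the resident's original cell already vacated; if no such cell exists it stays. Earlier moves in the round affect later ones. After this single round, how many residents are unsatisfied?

1

Initially unsatisfied (in order): (1,1), (4,2), (5,2), (5,3).
  (1,1): no empty cell satisfies it; stays.
  (4,2) → (2,3).
  (5,2): now satisfied by earlier moves; stays.
  (5,3): now satisfied by earlier moves; stays.
Resulting grid:
+ # #
# # #
_ # _
_ _ _
_ + +
Unsatisfied now: (1,1).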